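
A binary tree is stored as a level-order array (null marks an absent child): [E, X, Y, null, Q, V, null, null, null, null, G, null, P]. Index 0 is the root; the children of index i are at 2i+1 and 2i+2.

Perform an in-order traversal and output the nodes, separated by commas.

X, Q, G, E, V, P, Y

In-order visits the left subtree, then the node, then the right subtree.
At E: go left to X.
  At X: no left child.
  Visit X.
  At X: go right to Q.
    At Q: no left child.
    Visit Q.
    At Q: go right to G.
      G is a leaf — visit G.
Visit E.
At E: go right to Y.
  At Y: go left to V.
    At V: no left child.
    Visit V.
    At V: go right to P.
      P is a leaf — visit P.
  Visit Y.
  At Y: no right child.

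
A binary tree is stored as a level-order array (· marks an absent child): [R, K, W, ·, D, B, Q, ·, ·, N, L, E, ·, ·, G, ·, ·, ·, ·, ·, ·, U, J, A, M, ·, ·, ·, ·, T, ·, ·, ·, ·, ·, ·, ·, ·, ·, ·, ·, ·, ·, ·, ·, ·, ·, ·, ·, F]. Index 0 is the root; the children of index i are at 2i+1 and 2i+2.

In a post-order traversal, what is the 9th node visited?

Post-order visits the left subtree, then the right subtree, then the node.
At R: go left to K.
  At K: no left child.
  At K: go right to D.
    At D: go left to N.
      N is a leaf — visit N.
    At D: go right to L.
      At L: go left to U.
        U is a leaf — visit U.
      At L: go right to J.
        J is a leaf — visit J.
      Visit L.
    Visit D.
  Visit K.
At R: go right to W.
  At W: go left to B.
    At B: go left to E.
      At E: go left to A.
        A is a leaf — visit A.
      At E: go right to M.
        At M: go left to F.
          F is a leaf — visit F.
        At M: no right child.
        Visit M.
      Visit E.
    At B: no right child.
    Visit B.
  At W: go right to Q.
    At Q: no left child.
    At Q: go right to G.
      At G: go left to T.
        T is a leaf — visit T.
      At G: no right child.
      Visit G.
    Visit Q.
  Visit W.
Visit R.
Full post-order sequence: N, U, J, L, D, K, A, F, M, E, B, T, G, Q, W, R.

M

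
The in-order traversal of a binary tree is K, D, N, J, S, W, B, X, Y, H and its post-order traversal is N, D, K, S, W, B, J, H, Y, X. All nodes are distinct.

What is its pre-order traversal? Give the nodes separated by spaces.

X J K D N B W S Y H

The last element of post-order is the root; it splits in-order into left and right subtrees.
Root X: left subtree has 7 nodes {K, D, N, J, S, W, B}, right has 2 {Y, H}.
  Root J: left subtree has 3 nodes {K, D, N}, right has 3 {S, W, B}.
    Root K: left subtree has 0 nodes { }, right has 2 {D, N}.
      Root D: left subtree has 0 nodes { }, right has 1 {N}.
    Root B: left subtree has 2 nodes {S, W}, right has 0 { }.
      Root W: left subtree has 1 node {S}, right has 0 { }.
  Root Y: left subtree has 0 nodes { }, right has 1 {H}.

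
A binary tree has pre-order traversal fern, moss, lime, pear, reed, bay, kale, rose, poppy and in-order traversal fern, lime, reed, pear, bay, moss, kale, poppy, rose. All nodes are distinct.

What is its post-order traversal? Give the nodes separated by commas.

reed, bay, pear, lime, poppy, rose, kale, moss, fern

The first element of pre-order is the root; it splits in-order into left and right subtrees.
Root fern: left subtree has 0 nodes { }, right has 8 {lime, reed, pear, bay, moss, kale, poppy, rose}.
  Root moss: left subtree has 4 nodes {lime, reed, pear, bay}, right has 3 {kale, poppy, rose}.
    Root lime: left subtree has 0 nodes { }, right has 3 {reed, pear, bay}.
      Root pear: left subtree has 1 node {reed}, right has 1 {bay}.
    Root kale: left subtree has 0 nodes { }, right has 2 {poppy, rose}.
      Root rose: left subtree has 1 node {poppy}, right has 0 { }.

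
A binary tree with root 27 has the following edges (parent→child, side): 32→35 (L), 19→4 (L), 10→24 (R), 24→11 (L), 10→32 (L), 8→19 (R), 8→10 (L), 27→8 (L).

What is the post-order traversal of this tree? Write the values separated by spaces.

35 32 11 24 10 4 19 8 27

Post-order visits the left subtree, then the right subtree, then the node.
At 27: go left to 8.
  At 8: go left to 10.
    At 10: go left to 32.
      At 32: go left to 35.
        35 is a leaf — visit 35.
      At 32: no right child.
      Visit 32.
    At 10: go right to 24.
      At 24: go left to 11.
        11 is a leaf — visit 11.
      At 24: no right child.
      Visit 24.
    Visit 10.
  At 8: go right to 19.
    At 19: go left to 4.
      4 is a leaf — visit 4.
    At 19: no right child.
    Visit 19.
  Visit 8.
At 27: no right child.
Visit 27.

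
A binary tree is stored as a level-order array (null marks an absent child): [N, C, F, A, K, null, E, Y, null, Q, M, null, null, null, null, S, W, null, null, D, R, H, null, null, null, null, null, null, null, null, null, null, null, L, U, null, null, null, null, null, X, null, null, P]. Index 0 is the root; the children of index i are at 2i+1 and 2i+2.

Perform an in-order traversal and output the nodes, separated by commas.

In-order visits the left subtree, then the node, then the right subtree.
At N: go left to C.
  At C: go left to A.
    At A: go left to Y.
      At Y: go left to S.
        S is a leaf — visit S.
      Visit Y.
      At Y: go right to W.
        At W: go left to L.
          L is a leaf — visit L.
        Visit W.
        At W: go right to U.
          U is a leaf — visit U.
    Visit A.
    At A: no right child.
  Visit C.
  At C: go right to K.
    At K: go left to Q.
      At Q: go left to D.
        At D: no left child.
        Visit D.
        At D: go right to X.
          X is a leaf — visit X.
      Visit Q.
      At Q: go right to R.
        R is a leaf — visit R.
    Visit K.
    At K: go right to M.
      At M: go left to H.
        At H: go left to P.
          P is a leaf — visit P.
        Visit H.
        At H: no right child.
      Visit M.
      At M: no right child.
Visit N.
At N: go right to F.
  At F: no left child.
  Visit F.
  At F: go right to E.
    E is a leaf — visit E.

S, Y, L, W, U, A, C, D, X, Q, R, K, P, H, M, N, F, E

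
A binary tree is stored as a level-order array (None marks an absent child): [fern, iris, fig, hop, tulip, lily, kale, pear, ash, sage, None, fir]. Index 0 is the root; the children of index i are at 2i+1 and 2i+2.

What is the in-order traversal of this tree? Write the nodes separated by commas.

pear, hop, ash, iris, sage, tulip, fern, fir, lily, fig, kale

In-order visits the left subtree, then the node, then the right subtree.
At fern: go left to iris.
  At iris: go left to hop.
    At hop: go left to pear.
      pear is a leaf — visit pear.
    Visit hop.
    At hop: go right to ash.
      ash is a leaf — visit ash.
  Visit iris.
  At iris: go right to tulip.
    At tulip: go left to sage.
      sage is a leaf — visit sage.
    Visit tulip.
    At tulip: no right child.
Visit fern.
At fern: go right to fig.
  At fig: go left to lily.
    At lily: go left to fir.
      fir is a leaf — visit fir.
    Visit lily.
    At lily: no right child.
  Visit fig.
  At fig: go right to kale.
    kale is a leaf — visit kale.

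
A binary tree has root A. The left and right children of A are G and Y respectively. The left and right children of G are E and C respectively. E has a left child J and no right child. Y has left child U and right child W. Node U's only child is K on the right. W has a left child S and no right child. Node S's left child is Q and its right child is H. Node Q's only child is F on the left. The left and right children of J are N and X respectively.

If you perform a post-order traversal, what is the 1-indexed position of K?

7

Post-order visits the left subtree, then the right subtree, then the node.
At A: go left to G.
  At G: go left to E.
    At E: go left to J.
      At J: go left to N.
        N is a leaf — visit N.
      At J: go right to X.
        X is a leaf — visit X.
      Visit J.
    At E: no right child.
    Visit E.
  At G: go right to C.
    C is a leaf — visit C.
  Visit G.
At A: go right to Y.
  At Y: go left to U.
    At U: no left child.
    At U: go right to K.
      K is a leaf — visit K.
    Visit U.
  At Y: go right to W.
    At W: go left to S.
      At S: go left to Q.
        At Q: go left to F.
          F is a leaf — visit F.
        At Q: no right child.
        Visit Q.
      At S: go right to H.
        H is a leaf — visit H.
      Visit S.
    At W: no right child.
    Visit W.
  Visit Y.
Visit A.
Full post-order sequence: N, X, J, E, C, G, K, U, F, Q, H, S, W, Y, A.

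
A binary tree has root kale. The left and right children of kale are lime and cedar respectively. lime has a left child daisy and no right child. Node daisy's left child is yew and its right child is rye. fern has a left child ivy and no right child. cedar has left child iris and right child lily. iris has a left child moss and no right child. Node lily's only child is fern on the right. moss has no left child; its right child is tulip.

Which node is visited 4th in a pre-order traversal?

yew

Pre-order visits the node, then its left subtree, then its right subtree.
Visit kale.
At kale: go left to lime.
  Visit lime.
  At lime: go left to daisy.
    Visit daisy.
    At daisy: go left to yew.
      yew is a leaf — visit yew.
    At daisy: go right to rye.
      rye is a leaf — visit rye.
  At lime: no right child.
At kale: go right to cedar.
  Visit cedar.
  At cedar: go left to iris.
    Visit iris.
    At iris: go left to moss.
      Visit moss.
      At moss: no left child.
      At moss: go right to tulip.
        tulip is a leaf — visit tulip.
    At iris: no right child.
  At cedar: go right to lily.
    Visit lily.
    At lily: no left child.
    At lily: go right to fern.
      Visit fern.
      At fern: go left to ivy.
        ivy is a leaf — visit ivy.
      At fern: no right child.
Full pre-order sequence: kale, lime, daisy, yew, rye, cedar, iris, moss, tulip, lily, fern, ivy.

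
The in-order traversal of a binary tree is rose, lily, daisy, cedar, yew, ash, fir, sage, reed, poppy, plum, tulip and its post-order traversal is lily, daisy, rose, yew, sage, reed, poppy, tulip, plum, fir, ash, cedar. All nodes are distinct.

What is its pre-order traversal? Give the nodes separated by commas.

The last element of post-order is the root; it splits in-order into left and right subtrees.
Root cedar: left subtree has 3 nodes {rose, lily, daisy}, right has 8 {yew, ash, fir, sage, reed, poppy, plum, tulip}.
  Root rose: left subtree has 0 nodes { }, right has 2 {lily, daisy}.
    Root daisy: left subtree has 1 node {lily}, right has 0 { }.
  Root ash: left subtree has 1 node {yew}, right has 6 {fir, sage, reed, poppy, plum, tulip}.
    Root fir: left subtree has 0 nodes { }, right has 5 {sage, reed, poppy, plum, tulip}.
      Root plum: left subtree has 3 nodes {sage, reed, poppy}, right has 1 {tulip}.
        Root poppy: left subtree has 2 nodes {sage, reed}, right has 0 { }.
          Root reed: left subtree has 1 node {sage}, right has 0 { }.

cedar, rose, daisy, lily, ash, yew, fir, plum, poppy, reed, sage, tulip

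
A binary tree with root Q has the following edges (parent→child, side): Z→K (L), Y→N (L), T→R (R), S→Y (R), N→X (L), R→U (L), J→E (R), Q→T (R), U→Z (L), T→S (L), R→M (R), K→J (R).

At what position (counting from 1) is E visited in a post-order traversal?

Post-order visits the left subtree, then the right subtree, then the node.
At Q: no left child.
At Q: go right to T.
  At T: go left to S.
    At S: no left child.
    At S: go right to Y.
      At Y: go left to N.
        At N: go left to X.
          X is a leaf — visit X.
        At N: no right child.
        Visit N.
      At Y: no right child.
      Visit Y.
    Visit S.
  At T: go right to R.
    At R: go left to U.
      At U: go left to Z.
        At Z: go left to K.
          At K: no left child.
          At K: go right to J.
            At J: no left child.
            At J: go right to E.
              E is a leaf — visit E.
            Visit J.
          Visit K.
        At Z: no right child.
        Visit Z.
      At U: no right child.
      Visit U.
    At R: go right to M.
      M is a leaf — visit M.
    Visit R.
  Visit T.
Visit Q.
Full post-order sequence: X, N, Y, S, E, J, K, Z, U, M, R, T, Q.

5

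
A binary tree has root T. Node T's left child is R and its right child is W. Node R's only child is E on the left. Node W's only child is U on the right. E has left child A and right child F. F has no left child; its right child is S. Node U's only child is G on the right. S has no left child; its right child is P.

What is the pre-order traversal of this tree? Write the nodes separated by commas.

T, R, E, A, F, S, P, W, U, G

Pre-order visits the node, then its left subtree, then its right subtree.
Visit T.
At T: go left to R.
  Visit R.
  At R: go left to E.
    Visit E.
    At E: go left to A.
      A is a leaf — visit A.
    At E: go right to F.
      Visit F.
      At F: no left child.
      At F: go right to S.
        Visit S.
        At S: no left child.
        At S: go right to P.
          P is a leaf — visit P.
  At R: no right child.
At T: go right to W.
  Visit W.
  At W: no left child.
  At W: go right to U.
    Visit U.
    At U: no left child.
    At U: go right to G.
      G is a leaf — visit G.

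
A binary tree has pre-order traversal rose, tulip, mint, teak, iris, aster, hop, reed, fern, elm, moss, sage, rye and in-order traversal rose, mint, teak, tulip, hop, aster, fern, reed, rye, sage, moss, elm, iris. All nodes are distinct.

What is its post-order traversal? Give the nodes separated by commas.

The first element of pre-order is the root; it splits in-order into left and right subtrees.
Root rose: left subtree has 0 nodes { }, right has 12 {mint, teak, tulip, hop, aster, fern, reed, rye, sage, moss, elm, iris}.
  Root tulip: left subtree has 2 nodes {mint, teak}, right has 9 {hop, aster, fern, reed, rye, sage, moss, elm, iris}.
    Root mint: left subtree has 0 nodes { }, right has 1 {teak}.
    Root iris: left subtree has 8 nodes {hop, aster, fern, reed, rye, sage, moss, elm}, right has 0 { }.
      Root aster: left subtree has 1 node {hop}, right has 6 {fern, reed, rye, sage, moss, elm}.
        Root reed: left subtree has 1 node {fern}, right has 4 {rye, sage, moss, elm}.
          Root elm: left subtree has 3 nodes {rye, sage, moss}, right has 0 { }.
            Root moss: left subtree has 2 nodes {rye, sage}, right has 0 { }.
              Root sage: left subtree has 1 node {rye}, right has 0 { }.

teak, mint, hop, fern, rye, sage, moss, elm, reed, aster, iris, tulip, rose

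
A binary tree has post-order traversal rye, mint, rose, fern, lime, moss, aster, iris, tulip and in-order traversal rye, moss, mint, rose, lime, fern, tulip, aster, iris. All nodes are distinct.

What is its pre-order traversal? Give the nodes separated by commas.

tulip, moss, rye, lime, rose, mint, fern, iris, aster

The last element of post-order is the root; it splits in-order into left and right subtrees.
Root tulip: left subtree has 6 nodes {rye, moss, mint, rose, lime, fern}, right has 2 {aster, iris}.
  Root moss: left subtree has 1 node {rye}, right has 4 {mint, rose, lime, fern}.
    Root lime: left subtree has 2 nodes {mint, rose}, right has 1 {fern}.
      Root rose: left subtree has 1 node {mint}, right has 0 { }.
  Root iris: left subtree has 1 node {aster}, right has 0 { }.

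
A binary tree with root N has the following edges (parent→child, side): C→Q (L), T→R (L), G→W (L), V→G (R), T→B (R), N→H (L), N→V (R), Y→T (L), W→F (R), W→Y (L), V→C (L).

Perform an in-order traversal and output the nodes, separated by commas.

H, N, Q, C, V, R, T, B, Y, W, F, G

In-order visits the left subtree, then the node, then the right subtree.
At N: go left to H.
  H is a leaf — visit H.
Visit N.
At N: go right to V.
  At V: go left to C.
    At C: go left to Q.
      Q is a leaf — visit Q.
    Visit C.
    At C: no right child.
  Visit V.
  At V: go right to G.
    At G: go left to W.
      At W: go left to Y.
        At Y: go left to T.
          At T: go left to R.
            R is a leaf — visit R.
          Visit T.
          At T: go right to B.
            B is a leaf — visit B.
        Visit Y.
        At Y: no right child.
      Visit W.
      At W: go right to F.
        F is a leaf — visit F.
    Visit G.
    At G: no right child.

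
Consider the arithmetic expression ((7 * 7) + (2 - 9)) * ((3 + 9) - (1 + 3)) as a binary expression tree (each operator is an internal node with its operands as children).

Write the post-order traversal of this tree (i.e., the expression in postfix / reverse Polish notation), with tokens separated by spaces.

Post-order on an expression tree gives postfix notation: for each operator, emit left operand, right operand, then the operator.

7 7 * 2 9 - + 3 9 + 1 3 + - *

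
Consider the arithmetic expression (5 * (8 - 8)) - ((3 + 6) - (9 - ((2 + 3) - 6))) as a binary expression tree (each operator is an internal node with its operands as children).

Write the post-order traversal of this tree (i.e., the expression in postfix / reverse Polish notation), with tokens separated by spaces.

Post-order on an expression tree gives postfix notation: for each operator, emit left operand, right operand, then the operator.

5 8 8 - * 3 6 + 9 2 3 + 6 - - - -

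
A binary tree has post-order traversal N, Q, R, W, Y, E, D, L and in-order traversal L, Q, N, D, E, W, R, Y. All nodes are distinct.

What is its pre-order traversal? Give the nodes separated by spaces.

L D Q N E Y W R

The last element of post-order is the root; it splits in-order into left and right subtrees.
Root L: left subtree has 0 nodes { }, right has 7 {Q, N, D, E, W, R, Y}.
  Root D: left subtree has 2 nodes {Q, N}, right has 4 {E, W, R, Y}.
    Root Q: left subtree has 0 nodes { }, right has 1 {N}.
    Root E: left subtree has 0 nodes { }, right has 3 {W, R, Y}.
      Root Y: left subtree has 2 nodes {W, R}, right has 0 { }.
        Root W: left subtree has 0 nodes { }, right has 1 {R}.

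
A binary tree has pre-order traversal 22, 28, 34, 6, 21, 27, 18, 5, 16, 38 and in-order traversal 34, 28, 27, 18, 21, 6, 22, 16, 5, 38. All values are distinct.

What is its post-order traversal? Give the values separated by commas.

34, 18, 27, 21, 6, 28, 16, 38, 5, 22

The first element of pre-order is the root; it splits in-order into left and right subtrees.
Root 22: left subtree has 6 nodes {34, 28, 27, 18, 21, 6}, right has 3 {16, 5, 38}.
  Root 28: left subtree has 1 node {34}, right has 4 {27, 18, 21, 6}.
    Root 6: left subtree has 3 nodes {27, 18, 21}, right has 0 { }.
      Root 21: left subtree has 2 nodes {27, 18}, right has 0 { }.
        Root 27: left subtree has 0 nodes { }, right has 1 {18}.
  Root 5: left subtree has 1 node {16}, right has 1 {38}.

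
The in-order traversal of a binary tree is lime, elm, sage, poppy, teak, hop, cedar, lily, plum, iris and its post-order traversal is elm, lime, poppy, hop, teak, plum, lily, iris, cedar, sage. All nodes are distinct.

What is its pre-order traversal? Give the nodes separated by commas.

sage, lime, elm, cedar, teak, poppy, hop, iris, lily, plum

The last element of post-order is the root; it splits in-order into left and right subtrees.
Root sage: left subtree has 2 nodes {lime, elm}, right has 7 {poppy, teak, hop, cedar, lily, plum, iris}.
  Root lime: left subtree has 0 nodes { }, right has 1 {elm}.
  Root cedar: left subtree has 3 nodes {poppy, teak, hop}, right has 3 {lily, plum, iris}.
    Root teak: left subtree has 1 node {poppy}, right has 1 {hop}.
    Root iris: left subtree has 2 nodes {lily, plum}, right has 0 { }.
      Root lily: left subtree has 0 nodes { }, right has 1 {plum}.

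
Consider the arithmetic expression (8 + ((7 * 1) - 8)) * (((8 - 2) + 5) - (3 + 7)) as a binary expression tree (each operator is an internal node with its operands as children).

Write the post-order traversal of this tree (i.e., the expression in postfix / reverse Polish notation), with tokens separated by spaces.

Post-order on an expression tree gives postfix notation: for each operator, emit left operand, right operand, then the operator.

8 7 1 * 8 - + 8 2 - 5 + 3 7 + - *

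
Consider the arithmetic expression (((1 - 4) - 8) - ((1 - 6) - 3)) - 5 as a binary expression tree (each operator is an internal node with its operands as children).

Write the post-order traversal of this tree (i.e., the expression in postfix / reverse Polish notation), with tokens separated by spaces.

Post-order on an expression tree gives postfix notation: for each operator, emit left operand, right operand, then the operator.

1 4 - 8 - 1 6 - 3 - - 5 -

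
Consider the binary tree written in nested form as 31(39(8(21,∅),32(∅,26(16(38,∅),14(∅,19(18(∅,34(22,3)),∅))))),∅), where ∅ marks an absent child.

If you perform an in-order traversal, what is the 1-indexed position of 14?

In-order visits the left subtree, then the node, then the right subtree.
At 31: go left to 39.
  At 39: go left to 8.
    At 8: go left to 21.
      21 is a leaf — visit 21.
    Visit 8.
    At 8: no right child.
  Visit 39.
  At 39: go right to 32.
    At 32: no left child.
    Visit 32.
    At 32: go right to 26.
      At 26: go left to 16.
        At 16: go left to 38.
          38 is a leaf — visit 38.
        Visit 16.
        At 16: no right child.
      Visit 26.
      At 26: go right to 14.
        At 14: no left child.
        Visit 14.
        At 14: go right to 19.
          At 19: go left to 18.
            At 18: no left child.
            Visit 18.
            At 18: go right to 34.
              At 34: go left to 22.
                22 is a leaf — visit 22.
              Visit 34.
              At 34: go right to 3.
                3 is a leaf — visit 3.
          Visit 19.
          At 19: no right child.
Visit 31.
At 31: no right child.
Full in-order sequence: 21, 8, 39, 32, 38, 16, 26, 14, 18, 22, 34, 3, 19, 31.

8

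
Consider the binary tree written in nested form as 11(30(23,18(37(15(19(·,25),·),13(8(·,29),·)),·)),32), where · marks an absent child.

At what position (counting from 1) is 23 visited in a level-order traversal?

4

Level-order visits nodes level by level from the root, left to right within each level.
Level 0: 11
Level 1: 30, 32
Level 2: 23, 18
Level 3: 37
Level 4: 15, 13
Level 5: 19, 8
Level 6: 25, 29
Full level-order sequence: 11, 30, 32, 23, 18, 37, 15, 13, 19, 8, 25, 29.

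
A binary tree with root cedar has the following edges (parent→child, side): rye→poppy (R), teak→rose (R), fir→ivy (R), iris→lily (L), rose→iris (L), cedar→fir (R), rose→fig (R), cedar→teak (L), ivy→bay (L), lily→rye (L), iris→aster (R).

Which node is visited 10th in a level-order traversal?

aster

Level-order visits nodes level by level from the root, left to right within each level.
Level 0: cedar
Level 1: teak, fir
Level 2: rose, ivy
Level 3: iris, fig, bay
Level 4: lily, aster
Level 5: rye
Level 6: poppy
Full level-order sequence: cedar, teak, fir, rose, ivy, iris, fig, bay, lily, aster, rye, poppy.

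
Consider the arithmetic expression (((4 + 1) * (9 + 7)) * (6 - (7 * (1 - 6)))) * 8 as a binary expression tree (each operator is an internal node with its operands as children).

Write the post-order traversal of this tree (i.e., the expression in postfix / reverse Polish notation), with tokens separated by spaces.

Post-order on an expression tree gives postfix notation: for each operator, emit left operand, right operand, then the operator.

4 1 + 9 7 + * 6 7 1 6 - * - * 8 *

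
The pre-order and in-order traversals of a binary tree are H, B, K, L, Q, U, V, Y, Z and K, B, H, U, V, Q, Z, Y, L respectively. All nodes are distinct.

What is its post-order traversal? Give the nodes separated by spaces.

The first element of pre-order is the root; it splits in-order into left and right subtrees.
Root H: left subtree has 2 nodes {K, B}, right has 6 {U, V, Q, Z, Y, L}.
  Root B: left subtree has 1 node {K}, right has 0 { }.
  Root L: left subtree has 5 nodes {U, V, Q, Z, Y}, right has 0 { }.
    Root Q: left subtree has 2 nodes {U, V}, right has 2 {Z, Y}.
      Root U: left subtree has 0 nodes { }, right has 1 {V}.
      Root Y: left subtree has 1 node {Z}, right has 0 { }.

K B V U Z Y Q L H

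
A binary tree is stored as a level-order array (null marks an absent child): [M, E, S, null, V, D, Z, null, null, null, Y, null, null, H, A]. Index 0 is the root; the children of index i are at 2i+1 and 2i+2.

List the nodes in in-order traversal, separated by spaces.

E V Y M D S H Z A

In-order visits the left subtree, then the node, then the right subtree.
At M: go left to E.
  At E: no left child.
  Visit E.
  At E: go right to V.
    At V: no left child.
    Visit V.
    At V: go right to Y.
      Y is a leaf — visit Y.
Visit M.
At M: go right to S.
  At S: go left to D.
    D is a leaf — visit D.
  Visit S.
  At S: go right to Z.
    At Z: go left to H.
      H is a leaf — visit H.
    Visit Z.
    At Z: go right to A.
      A is a leaf — visit A.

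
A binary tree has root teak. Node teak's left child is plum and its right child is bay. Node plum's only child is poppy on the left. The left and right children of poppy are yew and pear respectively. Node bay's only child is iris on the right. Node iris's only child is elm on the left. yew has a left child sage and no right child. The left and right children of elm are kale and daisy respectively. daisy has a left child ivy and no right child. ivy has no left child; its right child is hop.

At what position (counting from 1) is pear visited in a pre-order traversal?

Pre-order visits the node, then its left subtree, then its right subtree.
Visit teak.
At teak: go left to plum.
  Visit plum.
  At plum: go left to poppy.
    Visit poppy.
    At poppy: go left to yew.
      Visit yew.
      At yew: go left to sage.
        sage is a leaf — visit sage.
      At yew: no right child.
    At poppy: go right to pear.
      pear is a leaf — visit pear.
  At plum: no right child.
At teak: go right to bay.
  Visit bay.
  At bay: no left child.
  At bay: go right to iris.
    Visit iris.
    At iris: go left to elm.
      Visit elm.
      At elm: go left to kale.
        kale is a leaf — visit kale.
      At elm: go right to daisy.
        Visit daisy.
        At daisy: go left to ivy.
          Visit ivy.
          At ivy: no left child.
          At ivy: go right to hop.
            hop is a leaf — visit hop.
        At daisy: no right child.
    At iris: no right child.
Full pre-order sequence: teak, plum, poppy, yew, sage, pear, bay, iris, elm, kale, daisy, ivy, hop.

6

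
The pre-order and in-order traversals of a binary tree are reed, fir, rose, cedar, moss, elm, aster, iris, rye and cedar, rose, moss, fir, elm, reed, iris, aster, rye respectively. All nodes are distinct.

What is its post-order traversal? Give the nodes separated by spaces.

The first element of pre-order is the root; it splits in-order into left and right subtrees.
Root reed: left subtree has 5 nodes {cedar, rose, moss, fir, elm}, right has 3 {iris, aster, rye}.
  Root fir: left subtree has 3 nodes {cedar, rose, moss}, right has 1 {elm}.
    Root rose: left subtree has 1 node {cedar}, right has 1 {moss}.
  Root aster: left subtree has 1 node {iris}, right has 1 {rye}.

cedar moss rose elm fir iris rye aster reed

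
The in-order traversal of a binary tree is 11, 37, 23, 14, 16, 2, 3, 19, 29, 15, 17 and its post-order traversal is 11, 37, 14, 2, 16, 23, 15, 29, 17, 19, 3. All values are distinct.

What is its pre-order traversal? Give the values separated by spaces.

The last element of post-order is the root; it splits in-order into left and right subtrees.
Root 3: left subtree has 6 nodes {11, 37, 23, 14, 16, 2}, right has 4 {19, 29, 15, 17}.
  Root 23: left subtree has 2 nodes {11, 37}, right has 3 {14, 16, 2}.
    Root 37: left subtree has 1 node {11}, right has 0 { }.
    Root 16: left subtree has 1 node {14}, right has 1 {2}.
  Root 19: left subtree has 0 nodes { }, right has 3 {29, 15, 17}.
    Root 17: left subtree has 2 nodes {29, 15}, right has 0 { }.
      Root 29: left subtree has 0 nodes { }, right has 1 {15}.

3 23 37 11 16 14 2 19 17 29 15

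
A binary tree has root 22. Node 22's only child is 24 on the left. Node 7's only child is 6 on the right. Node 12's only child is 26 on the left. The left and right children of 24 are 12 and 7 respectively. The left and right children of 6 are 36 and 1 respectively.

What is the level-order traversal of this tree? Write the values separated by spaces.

22 24 12 7 26 6 36 1

Level-order visits nodes level by level from the root, left to right within each level.
Level 0: 22
Level 1: 24
Level 2: 12, 7
Level 3: 26, 6
Level 4: 36, 1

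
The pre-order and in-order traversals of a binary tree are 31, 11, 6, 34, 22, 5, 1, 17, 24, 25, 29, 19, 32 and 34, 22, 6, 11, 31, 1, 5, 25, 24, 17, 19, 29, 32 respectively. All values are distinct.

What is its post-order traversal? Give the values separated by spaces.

The first element of pre-order is the root; it splits in-order into left and right subtrees.
Root 31: left subtree has 4 nodes {34, 22, 6, 11}, right has 8 {1, 5, 25, 24, 17, 19, 29, 32}.
  Root 11: left subtree has 3 nodes {34, 22, 6}, right has 0 { }.
    Root 6: left subtree has 2 nodes {34, 22}, right has 0 { }.
      Root 34: left subtree has 0 nodes { }, right has 1 {22}.
  Root 5: left subtree has 1 node {1}, right has 6 {25, 24, 17, 19, 29, 32}.
    Root 17: left subtree has 2 nodes {25, 24}, right has 3 {19, 29, 32}.
      Root 24: left subtree has 1 node {25}, right has 0 { }.
      Root 29: left subtree has 1 node {19}, right has 1 {32}.

22 34 6 11 1 25 24 19 32 29 17 5 31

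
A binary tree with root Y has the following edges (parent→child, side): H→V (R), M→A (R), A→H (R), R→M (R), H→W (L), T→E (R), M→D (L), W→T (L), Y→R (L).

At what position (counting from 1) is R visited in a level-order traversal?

2

Level-order visits nodes level by level from the root, left to right within each level.
Level 0: Y
Level 1: R
Level 2: M
Level 3: D, A
Level 4: H
Level 5: W, V
Level 6: T
Level 7: E
Full level-order sequence: Y, R, M, D, A, H, W, V, T, E.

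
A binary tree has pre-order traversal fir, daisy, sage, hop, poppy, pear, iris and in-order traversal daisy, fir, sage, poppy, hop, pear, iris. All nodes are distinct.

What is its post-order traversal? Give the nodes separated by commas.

daisy, poppy, iris, pear, hop, sage, fir

The first element of pre-order is the root; it splits in-order into left and right subtrees.
Root fir: left subtree has 1 node {daisy}, right has 5 {sage, poppy, hop, pear, iris}.
  Root sage: left subtree has 0 nodes { }, right has 4 {poppy, hop, pear, iris}.
    Root hop: left subtree has 1 node {poppy}, right has 2 {pear, iris}.
      Root pear: left subtree has 0 nodes { }, right has 1 {iris}.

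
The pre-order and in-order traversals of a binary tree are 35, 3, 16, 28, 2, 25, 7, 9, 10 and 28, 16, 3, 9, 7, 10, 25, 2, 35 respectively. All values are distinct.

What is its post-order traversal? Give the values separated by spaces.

The first element of pre-order is the root; it splits in-order into left and right subtrees.
Root 35: left subtree has 8 nodes {28, 16, 3, 9, 7, 10, 25, 2}, right has 0 { }.
  Root 3: left subtree has 2 nodes {28, 16}, right has 5 {9, 7, 10, 25, 2}.
    Root 16: left subtree has 1 node {28}, right has 0 { }.
    Root 2: left subtree has 4 nodes {9, 7, 10, 25}, right has 0 { }.
      Root 25: left subtree has 3 nodes {9, 7, 10}, right has 0 { }.
        Root 7: left subtree has 1 node {9}, right has 1 {10}.

28 16 9 10 7 25 2 3 35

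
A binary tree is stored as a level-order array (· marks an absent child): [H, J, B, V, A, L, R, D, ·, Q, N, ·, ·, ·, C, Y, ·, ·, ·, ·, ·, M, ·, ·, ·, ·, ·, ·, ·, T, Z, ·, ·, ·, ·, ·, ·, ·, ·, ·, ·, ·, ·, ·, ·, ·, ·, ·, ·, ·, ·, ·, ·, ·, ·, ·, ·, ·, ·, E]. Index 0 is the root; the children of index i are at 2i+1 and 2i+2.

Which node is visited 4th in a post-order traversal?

Post-order visits the left subtree, then the right subtree, then the node.
At H: go left to J.
  At J: go left to V.
    At V: go left to D.
      At D: go left to Y.
        Y is a leaf — visit Y.
      At D: no right child.
      Visit D.
    At V: no right child.
    Visit V.
  At J: go right to A.
    At A: go left to Q.
      Q is a leaf — visit Q.
    At A: go right to N.
      At N: go left to M.
        M is a leaf — visit M.
      At N: no right child.
      Visit N.
    Visit A.
  Visit J.
At H: go right to B.
  At B: go left to L.
    L is a leaf — visit L.
  At B: go right to R.
    At R: no left child.
    At R: go right to C.
      At C: go left to T.
        At T: go left to E.
          E is a leaf — visit E.
        At T: no right child.
        Visit T.
      At C: go right to Z.
        Z is a leaf — visit Z.
      Visit C.
    Visit R.
  Visit B.
Visit H.
Full post-order sequence: Y, D, V, Q, M, N, A, J, L, E, T, Z, C, R, B, H.

Q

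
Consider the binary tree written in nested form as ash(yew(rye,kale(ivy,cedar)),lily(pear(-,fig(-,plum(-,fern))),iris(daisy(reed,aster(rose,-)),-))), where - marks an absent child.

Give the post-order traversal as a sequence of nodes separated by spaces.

rye ivy cedar kale yew fern plum fig pear reed rose aster daisy iris lily ash

Post-order visits the left subtree, then the right subtree, then the node.
At ash: go left to yew.
  At yew: go left to rye.
    rye is a leaf — visit rye.
  At yew: go right to kale.
    At kale: go left to ivy.
      ivy is a leaf — visit ivy.
    At kale: go right to cedar.
      cedar is a leaf — visit cedar.
    Visit kale.
  Visit yew.
At ash: go right to lily.
  At lily: go left to pear.
    At pear: no left child.
    At pear: go right to fig.
      At fig: no left child.
      At fig: go right to plum.
        At plum: no left child.
        At plum: go right to fern.
          fern is a leaf — visit fern.
        Visit plum.
      Visit fig.
    Visit pear.
  At lily: go right to iris.
    At iris: go left to daisy.
      At daisy: go left to reed.
        reed is a leaf — visit reed.
      At daisy: go right to aster.
        At aster: go left to rose.
          rose is a leaf — visit rose.
        At aster: no right child.
        Visit aster.
      Visit daisy.
    At iris: no right child.
    Visit iris.
  Visit lily.
Visit ash.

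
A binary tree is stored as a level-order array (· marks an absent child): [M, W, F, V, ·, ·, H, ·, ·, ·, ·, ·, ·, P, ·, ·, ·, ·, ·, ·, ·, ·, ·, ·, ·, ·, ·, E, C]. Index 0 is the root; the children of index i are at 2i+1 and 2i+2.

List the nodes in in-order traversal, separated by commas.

V, W, M, F, E, P, C, H

In-order visits the left subtree, then the node, then the right subtree.
At M: go left to W.
  At W: go left to V.
    V is a leaf — visit V.
  Visit W.
  At W: no right child.
Visit M.
At M: go right to F.
  At F: no left child.
  Visit F.
  At F: go right to H.
    At H: go left to P.
      At P: go left to E.
        E is a leaf — visit E.
      Visit P.
      At P: go right to C.
        C is a leaf — visit C.
    Visit H.
    At H: no right child.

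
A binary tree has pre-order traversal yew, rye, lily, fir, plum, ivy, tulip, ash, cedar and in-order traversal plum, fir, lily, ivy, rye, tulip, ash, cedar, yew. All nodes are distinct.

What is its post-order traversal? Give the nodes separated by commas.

The first element of pre-order is the root; it splits in-order into left and right subtrees.
Root yew: left subtree has 8 nodes {plum, fir, lily, ivy, rye, tulip, ash, cedar}, right has 0 { }.
  Root rye: left subtree has 4 nodes {plum, fir, lily, ivy}, right has 3 {tulip, ash, cedar}.
    Root lily: left subtree has 2 nodes {plum, fir}, right has 1 {ivy}.
      Root fir: left subtree has 1 node {plum}, right has 0 { }.
    Root tulip: left subtree has 0 nodes { }, right has 2 {ash, cedar}.
      Root ash: left subtree has 0 nodes { }, right has 1 {cedar}.

plum, fir, ivy, lily, cedar, ash, tulip, rye, yew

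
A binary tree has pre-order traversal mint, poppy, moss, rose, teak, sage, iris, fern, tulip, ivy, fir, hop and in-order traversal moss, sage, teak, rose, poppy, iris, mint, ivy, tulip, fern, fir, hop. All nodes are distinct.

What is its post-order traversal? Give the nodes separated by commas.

The first element of pre-order is the root; it splits in-order into left and right subtrees.
Root mint: left subtree has 6 nodes {moss, sage, teak, rose, poppy, iris}, right has 5 {ivy, tulip, fern, fir, hop}.
  Root poppy: left subtree has 4 nodes {moss, sage, teak, rose}, right has 1 {iris}.
    Root moss: left subtree has 0 nodes { }, right has 3 {sage, teak, rose}.
      Root rose: left subtree has 2 nodes {sage, teak}, right has 0 { }.
        Root teak: left subtree has 1 node {sage}, right has 0 { }.
  Root fern: left subtree has 2 nodes {ivy, tulip}, right has 2 {fir, hop}.
    Root tulip: left subtree has 1 node {ivy}, right has 0 { }.
    Root fir: left subtree has 0 nodes { }, right has 1 {hop}.

sage, teak, rose, moss, iris, poppy, ivy, tulip, hop, fir, fern, mint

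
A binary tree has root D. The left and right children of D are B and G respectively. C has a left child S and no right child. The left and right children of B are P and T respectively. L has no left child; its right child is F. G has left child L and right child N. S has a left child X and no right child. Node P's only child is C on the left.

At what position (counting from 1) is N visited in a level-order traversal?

Level-order visits nodes level by level from the root, left to right within each level.
Level 0: D
Level 1: B, G
Level 2: P, T, L, N
Level 3: C, F
Level 4: S
Level 5: X
Full level-order sequence: D, B, G, P, T, L, N, C, F, S, X.

7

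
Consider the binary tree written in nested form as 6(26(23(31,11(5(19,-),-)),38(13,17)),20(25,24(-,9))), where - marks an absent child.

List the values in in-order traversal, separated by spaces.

In-order visits the left subtree, then the node, then the right subtree.
At 6: go left to 26.
  At 26: go left to 23.
    At 23: go left to 31.
      31 is a leaf — visit 31.
    Visit 23.
    At 23: go right to 11.
      At 11: go left to 5.
        At 5: go left to 19.
          19 is a leaf — visit 19.
        Visit 5.
        At 5: no right child.
      Visit 11.
      At 11: no right child.
  Visit 26.
  At 26: go right to 38.
    At 38: go left to 13.
      13 is a leaf — visit 13.
    Visit 38.
    At 38: go right to 17.
      17 is a leaf — visit 17.
Visit 6.
At 6: go right to 20.
  At 20: go left to 25.
    25 is a leaf — visit 25.
  Visit 20.
  At 20: go right to 24.
    At 24: no left child.
    Visit 24.
    At 24: go right to 9.
      9 is a leaf — visit 9.

31 23 19 5 11 26 13 38 17 6 25 20 24 9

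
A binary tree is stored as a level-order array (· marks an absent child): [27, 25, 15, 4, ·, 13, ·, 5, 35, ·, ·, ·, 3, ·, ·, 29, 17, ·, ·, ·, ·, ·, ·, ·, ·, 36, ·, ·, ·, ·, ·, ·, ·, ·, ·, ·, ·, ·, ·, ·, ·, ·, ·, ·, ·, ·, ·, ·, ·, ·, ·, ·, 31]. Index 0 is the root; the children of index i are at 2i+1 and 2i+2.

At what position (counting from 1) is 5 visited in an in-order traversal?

2

In-order visits the left subtree, then the node, then the right subtree.
At 27: go left to 25.
  At 25: go left to 4.
    At 4: go left to 5.
      At 5: go left to 29.
        29 is a leaf — visit 29.
      Visit 5.
      At 5: go right to 17.
        17 is a leaf — visit 17.
    Visit 4.
    At 4: go right to 35.
      35 is a leaf — visit 35.
  Visit 25.
  At 25: no right child.
Visit 27.
At 27: go right to 15.
  At 15: go left to 13.
    At 13: no left child.
    Visit 13.
    At 13: go right to 3.
      At 3: go left to 36.
        At 36: no left child.
        Visit 36.
        At 36: go right to 31.
          31 is a leaf — visit 31.
      Visit 3.
      At 3: no right child.
  Visit 15.
  At 15: no right child.
Full in-order sequence: 29, 5, 17, 4, 35, 25, 27, 13, 36, 31, 3, 15.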